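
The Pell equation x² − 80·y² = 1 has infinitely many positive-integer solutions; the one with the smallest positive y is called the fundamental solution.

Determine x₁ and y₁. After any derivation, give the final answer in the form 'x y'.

√80 → a₀=8, period (1,16); ℓ=2 even so k=1
i=0: a=8 ⇒ p=8, q=1
i=1: a=1 ⇒ p=9, q=1
→ (9, 1).  Check: 9²=81, 80·1²=80, difference 1.

9 1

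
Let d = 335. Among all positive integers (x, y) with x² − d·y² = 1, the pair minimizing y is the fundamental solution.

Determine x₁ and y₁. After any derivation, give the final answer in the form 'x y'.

604 33

√335 → a₀=18, period (3,3,3,36); ℓ=4 even so k=3
k=0  a_k=18  p_k/q_k = 18/1
…
k=2  a_k=3  p_k/q_k = 183/10
k=3  a_k=3  p_k/q_k = 604/33
→ (604, 33).  Check: 604²=364816, 335·33²=364815, difference 1.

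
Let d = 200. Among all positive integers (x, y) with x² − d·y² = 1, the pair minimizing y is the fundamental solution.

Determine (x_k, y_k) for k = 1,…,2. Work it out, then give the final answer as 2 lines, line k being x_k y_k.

[14; 7,28] for √200; ℓ=2 ⇒ convergent index 1
step 0: (14, 1)  from 14·(1,0) + (0,1)
step 1: (99, 7)  from 7·(14,1) + (1,0)
(x₁, y₁) = (99, 7);  99² − 200·7² = 1 ✓
(x_2, y_2) = (99·99 + 200·7·7, 99·7 + 7·99) = (19601, 1386)

99 7
19601 1386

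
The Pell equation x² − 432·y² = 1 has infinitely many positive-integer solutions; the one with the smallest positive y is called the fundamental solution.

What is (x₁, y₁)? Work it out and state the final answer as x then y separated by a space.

1351 65

√432 = [20; 1,3,1,1,1,3,1,40, …], period ℓ=8 (even) → k=7
step 0: (20, 1)  from 20·(1,0) + (0,1)
…
step 6: (1060, 51)  from 3·(291,14) + (187,9)
step 7: (1351, 65)  from 1·(1060,51) + (291,14)
fundamental: x₁=1351, y₁=65  (since 1825201 − 432·4225 = 1)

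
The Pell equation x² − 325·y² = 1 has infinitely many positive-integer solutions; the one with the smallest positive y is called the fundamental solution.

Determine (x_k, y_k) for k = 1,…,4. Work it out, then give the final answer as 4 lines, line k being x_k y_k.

649 36
842401 46728
1093435849 60652908
1419278889601 78727427856

√325 = [18; 36, …], period ℓ=1 (odd) → k=1
step 0: (18, 1)  from 18·(1,0) + (0,1)
step 1: (649, 36)  from 36·(18,1) + (1,0)
(x₁, y₁) = (649, 36);  649² − 325·36² = 1 ✓
(x_2, y_2) = (649·649 + 325·36·36, 649·36 + 36·649) = (842401, 46728)
(x_3, y_3) = (649·842401 + 325·36·46728, 649·46728 + 36·842401) = (1093435849, 60652908)
(x_4, y_4) = (649·1093435849 + 325·36·60652908, 649·60652908 + 36·1093435849) = (1419278889601, 78727427856)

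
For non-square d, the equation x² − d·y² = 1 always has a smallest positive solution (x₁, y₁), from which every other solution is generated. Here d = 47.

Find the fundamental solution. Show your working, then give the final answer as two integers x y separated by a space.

48 7

√47 → a₀=6, period (1,5,1,12); ℓ=4 even so k=3
step 0: (6, 1)  from 6·(1,0) + (0,1)
…
step 2: (41, 6)  from 5·(7,1) + (6,1)
step 3: (48, 7)  from 1·(41,6) + (7,1)
→ (48, 7).  Check: 48²=2304, 47·7²=2303, difference 1.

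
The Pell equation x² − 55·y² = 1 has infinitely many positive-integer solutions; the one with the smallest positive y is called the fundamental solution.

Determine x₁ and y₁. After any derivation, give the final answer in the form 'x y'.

89 12

[7; 2,2,2,14] for √55; ℓ=4 ⇒ convergent index 3
a_0=7:  p_0=7·1+0=7,  q_0=7·0+1=1
…
a_2=2:  p_2=2·15+7=37,  q_2=2·2+1=5
a_3=2:  p_3=2·37+15=89,  q_3=2·5+2=12
fundamental: x₁=89, y₁=12  (since 7921 − 55·144 = 1)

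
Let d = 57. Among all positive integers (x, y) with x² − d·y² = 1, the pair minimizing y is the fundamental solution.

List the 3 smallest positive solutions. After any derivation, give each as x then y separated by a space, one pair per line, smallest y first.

151 20
45601 6040
13771351 1824060

√57 = [7; 1,1,4,1,1,14, …], period ℓ=6 (even) → k=5
i=0: a=7 ⇒ p=7, q=1
i=1: a=1 ⇒ p=8, q=1
i=2: a=1 ⇒ p=15, q=2
…
i=4: a=1 ⇒ p=83, q=11
i=5: a=1 ⇒ p=151, q=20
→ (151, 20).  Check: 151²=22801, 57·20²=22800, difference 1.
(x_2, y_2) = (151·151 + 57·20·20, 151·20 + 20·151) = (45601, 6040)
(x_3, y_3) = (151·45601 + 57·20·6040, 151·6040 + 20·45601) = (13771351, 1824060)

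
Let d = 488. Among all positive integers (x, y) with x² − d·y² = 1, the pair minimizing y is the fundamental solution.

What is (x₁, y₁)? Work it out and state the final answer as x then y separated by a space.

√488 = [22; 11,44, …], period ℓ=2 (even) → k=1
step 0: (22, 1)  from 22·(1,0) + (0,1)
step 1: (243, 11)  from 11·(22,1) + (1,0)
(x₁, y₁) = (243, 11);  243² − 488·11² = 1 ✓

243 11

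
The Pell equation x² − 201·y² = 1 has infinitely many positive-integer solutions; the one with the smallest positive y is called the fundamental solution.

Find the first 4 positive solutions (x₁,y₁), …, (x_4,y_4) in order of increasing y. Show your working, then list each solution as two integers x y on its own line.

√201 → a₀=14, period (5,1,1,1,2,…,1,5,28); ℓ=14 even so k=13
step 0: (14, 1)  from 14·(1,0) + (0,1)
…
step 2: (85, 6)  from 1·(71,5) + (14,1)
…
step 4: (241, 17)  from 1·(156,11) + (85,6)
…
step 8: (8549, 603)  from 1·(7670,541) + (879,62)
…
step 11: (58085, 4097)  from 1·(33317,2350) + (24768,1747)
step 12: (91402, 6447)  from 1·(58085,4097) + (33317,2350)
step 13: (515095, 36332)  from 5·(91402,6447) + (58085,4097)
fundamental: x₁=515095, y₁=36332  (since 265322859025 − 201·1320014224 = 1)
k=2:  x_2 = 515095·515095+201·36332·36332 = 530645718049,  y_2 = 515095·36332+36332·515095 = 37428863080
k=3:  x_3 = 515095·530645718049+201·36332·37428863080 = 546665912276384215,  y_3 = 515095·37428863080+36332·530645718049 = 38558840456348868
k=4:  x_4 = 515095·546665912276384215+201·36332·38558840456348868 = 563169756167477608732801,  y_4 = 515095·38558840456348868+36332·546665912276384215 = 39722931849688611461840

515095 36332
530645718049 37428863080
546665912276384215 38558840456348868
563169756167477608732801 39722931849688611461840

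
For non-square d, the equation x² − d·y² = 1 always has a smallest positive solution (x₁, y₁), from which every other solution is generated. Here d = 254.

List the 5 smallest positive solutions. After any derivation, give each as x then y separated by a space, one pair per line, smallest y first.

255 16
130049 8160
66324735 4161584
33825484801 2122399680
17250930923775 1082419675216

√254 = [15; 1,14,1,30, …], period ℓ=4 (even) → k=3
k=0  a_k=15  p_k/q_k = 15/1
k=1  a_k=1  p_k/q_k = 16/1
k=2  a_k=14  p_k/q_k = 239/15
k=3  a_k=1  p_k/q_k = 255/16
fundamental: x₁=255, y₁=16  (since 65025 − 254·256 = 1)
(x_2, y_2) = (255·255 + 254·16·16, 255·16 + 16·255) = (130049, 8160)
(x_3, y_3) = (255·130049 + 254·16·8160, 255·8160 + 16·130049) = (66324735, 4161584)
(x_4, y_4) = (255·66324735 + 254·16·4161584, 255·4161584 + 16·66324735) = (33825484801, 2122399680)
(x_5, y_5) = (255·33825484801 + 254·16·2122399680, 255·2122399680 + 16·33825484801) = (17250930923775, 1082419675216)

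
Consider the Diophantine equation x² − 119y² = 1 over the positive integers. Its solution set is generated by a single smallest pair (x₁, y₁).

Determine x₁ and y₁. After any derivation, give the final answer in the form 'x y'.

√119 = [10; 1,9,1,20, …], period ℓ=4 (even) → k=3
k=0  a_k=10  p_k/q_k = 10/1
k=1  a_k=1  p_k/q_k = 11/1
k=2  a_k=9  p_k/q_k = 109/10
k=3  a_k=1  p_k/q_k = 120/11
fundamental: x₁=120, y₁=11  (since 14400 − 119·121 = 1)

120 11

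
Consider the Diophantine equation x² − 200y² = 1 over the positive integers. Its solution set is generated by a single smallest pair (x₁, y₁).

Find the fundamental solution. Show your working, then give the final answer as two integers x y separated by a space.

[14; 7,28] for √200; ℓ=2 ⇒ convergent index 1
i=0: a=14 ⇒ p=14, q=1
i=1: a=7 ⇒ p=99, q=7
→ (99, 7).  Check: 99²=9801, 200·7²=9800, difference 1.

99 7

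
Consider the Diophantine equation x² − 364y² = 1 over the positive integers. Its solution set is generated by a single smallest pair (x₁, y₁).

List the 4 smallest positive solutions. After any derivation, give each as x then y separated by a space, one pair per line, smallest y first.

4954951 259710
49103078824801 2573700648420
486606699052048124551 25505121203178395130
4822224700149240710505379201 252753251621617410554928840

√364 = [19; 12,1,2,3,1,8,1,3,2,1,12,38, …], period ℓ=12 (even) → k=11
step 0: (19, 1)  from 19·(1,0) + (0,1)
…
step 2: (248, 13)  from 1·(229,12) + (19,1)
…
step 6: (27607, 1447)  from 8·(3148,165) + (2423,127)
step 7: (30755, 1612)  from 1·(27607,1447) + (3148,165)
…
step 10: (390371, 20461)  from 1·(270499,14178) + (119872,6283)
step 11: (4954951, 259710)  from 12·(390371,20461) + (270499,14178)
(x₁, y₁) = (4954951, 259710);  4954951² − 364·259710² = 1 ✓
k=2:  x_2 = 4954951·4954951+364·259710·259710 = 49103078824801,  y_2 = 4954951·259710+259710·4954951 = 2573700648420
k=3:  x_3 = 4954951·49103078824801+364·259710·2573700648420 = 486606699052048124551,  y_3 = 4954951·2573700648420+259710·49103078824801 = 25505121203178395130
k=4:  x_4 = 4954951·486606699052048124551+364·259710·25505121203178395130 = 4822224700149240710505379201,  y_4 = 4954951·25505121203178395130+259710·486606699052048124551 = 252753251621617410554928840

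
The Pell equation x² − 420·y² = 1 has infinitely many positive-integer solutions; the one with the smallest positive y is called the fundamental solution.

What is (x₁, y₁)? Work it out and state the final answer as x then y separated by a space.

√420 = [20; 2,40, …], period ℓ=2 (even) → k=1
a_0=20:  p_0=20·1+0=20,  q_0=20·0+1=1
a_1=2:  p_1=2·20+1=41,  q_1=2·1+0=2
fundamental: x₁=41, y₁=2  (since 1681 − 420·4 = 1)

41 2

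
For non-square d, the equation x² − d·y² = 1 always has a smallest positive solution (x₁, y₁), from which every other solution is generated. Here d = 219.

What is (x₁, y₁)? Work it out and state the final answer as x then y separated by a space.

74 5

[14; 1,3,1,28] for √219; ℓ=4 ⇒ convergent index 3
step 0: (14, 1)  from 14·(1,0) + (0,1)
…
step 2: (59, 4)  from 3·(15,1) + (14,1)
step 3: (74, 5)  from 1·(59,4) + (15,1)
→ (74, 5).  Check: 74²=5476, 219·5²=5475, difference 1.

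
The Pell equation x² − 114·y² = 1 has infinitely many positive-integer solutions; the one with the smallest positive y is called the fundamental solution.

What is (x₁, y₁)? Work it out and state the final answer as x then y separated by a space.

1025 96

d=114: √d = [10; 1,2,10,2,1,20] (ℓ=6, even), read p_5/q_5
i=0: a=10 ⇒ p=10, q=1
…
i=3: a=10 ⇒ p=331, q=31
i=4: a=2 ⇒ p=694, q=65
i=5: a=1 ⇒ p=1025, q=96
→ (1025, 96).  Check: 1025²=1050625, 114·96²=1050624, difference 1.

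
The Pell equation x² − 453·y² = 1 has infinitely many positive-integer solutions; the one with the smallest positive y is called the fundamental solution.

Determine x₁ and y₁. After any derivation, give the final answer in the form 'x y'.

d=453: √d = [21; 3,1,1,10,14,10,1,1,3,42] (ℓ=10, even), read p_9/q_9
k=0  a_k=21  p_k/q_k = 21/1
k=1  a_k=3  p_k/q_k = 64/3
…
k=3  a_k=1  p_k/q_k = 149/7
k=4  a_k=10  p_k/q_k = 1575/74
…
k=6  a_k=10  p_k/q_k = 223565/10504
k=7  a_k=1  p_k/q_k = 245764/11547
k=8  a_k=1  p_k/q_k = 469329/22051
k=9  a_k=3  p_k/q_k = 1653751/77700
fundamental: x₁=1653751, y₁=77700  (since 2734892370001 − 453·6037290000 = 1)

1653751 77700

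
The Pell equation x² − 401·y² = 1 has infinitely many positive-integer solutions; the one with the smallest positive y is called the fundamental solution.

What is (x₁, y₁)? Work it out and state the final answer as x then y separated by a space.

√401 → a₀=20, period (40); ℓ=1 odd so k=1
step 0: (20, 1)  from 20·(1,0) + (0,1)
step 1: (801, 40)  from 40·(20,1) + (1,0)
(x₁, y₁) = (801, 40);  801² − 401·40² = 1 ✓

801 40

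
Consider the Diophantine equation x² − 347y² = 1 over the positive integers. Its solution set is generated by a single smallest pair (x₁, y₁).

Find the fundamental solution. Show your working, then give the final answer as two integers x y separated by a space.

641602 34443

√347 → a₀=18, period (1,1,1,2,4,…,1,1,36); ℓ=14 even so k=13
k=0  a_k=18  p_k/q_k = 18/1
k=1  a_k=1  p_k/q_k = 19/1
k=2  a_k=1  p_k/q_k = 37/2
k=3  a_k=1  p_k/q_k = 56/3
k=4  a_k=2  p_k/q_k = 149/8
k=5  a_k=4  p_k/q_k = 652/35
k=6  a_k=1  p_k/q_k = 801/43
k=7  a_k=17  p_k/q_k = 14269/766
k=8  a_k=1  p_k/q_k = 15070/809
k=9  a_k=4  p_k/q_k = 74549/4002
k=10  a_k=2  p_k/q_k = 164168/8813
k=11  a_k=1  p_k/q_k = 238717/12815
k=12  a_k=1  p_k/q_k = 402885/21628
k=13  a_k=1  p_k/q_k = 641602/34443
fundamental: x₁=641602, y₁=34443  (since 411653126404 − 347·1186320249 = 1)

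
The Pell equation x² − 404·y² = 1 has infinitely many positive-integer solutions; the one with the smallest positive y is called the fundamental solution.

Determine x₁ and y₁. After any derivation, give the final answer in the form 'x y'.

d=404: √d = [20; 10,40] (ℓ=2, even), read p_1/q_1
step 0: (20, 1)  from 20·(1,0) + (0,1)
step 1: (201, 10)  from 10·(20,1) + (1,0)
fundamental: x₁=201, y₁=10  (since 40401 − 404·100 = 1)

201 10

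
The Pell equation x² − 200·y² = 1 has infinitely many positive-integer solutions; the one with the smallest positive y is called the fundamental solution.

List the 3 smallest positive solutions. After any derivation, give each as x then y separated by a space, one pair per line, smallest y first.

99 7
19601 1386
3880899 274421

[14; 7,28] for √200; ℓ=2 ⇒ convergent index 1
step 0: (14, 1)  from 14·(1,0) + (0,1)
step 1: (99, 7)  from 7·(14,1) + (1,0)
→ (99, 7).  Check: 99²=9801, 200·7²=9800, difference 1.
n=2: (99,7)∘(99,7) = (99·99+200·7·7, 99·7+7·99) = (19601,1386)
n=3: (19601,1386)∘(99,7) = (99·19601+200·7·1386, 99·1386+7·19601) = (3880899,274421)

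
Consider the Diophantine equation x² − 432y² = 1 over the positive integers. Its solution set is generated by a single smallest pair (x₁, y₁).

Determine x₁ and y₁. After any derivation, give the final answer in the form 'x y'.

√432 = [20; 1,3,1,1,1,3,1,40, …], period ℓ=8 (even) → k=7
i=0: a=20 ⇒ p=20, q=1
…
i=2: a=3 ⇒ p=83, q=4
i=3: a=1 ⇒ p=104, q=5
…
i=6: a=3 ⇒ p=1060, q=51
i=7: a=1 ⇒ p=1351, q=65
→ (1351, 65).  Check: 1351²=1825201, 432·65²=1825200, difference 1.

1351 65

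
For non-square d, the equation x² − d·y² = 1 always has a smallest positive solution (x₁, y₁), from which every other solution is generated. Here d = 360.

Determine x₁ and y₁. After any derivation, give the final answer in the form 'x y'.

19 1

[18; 1,36] for √360; ℓ=2 ⇒ convergent index 1
a_0=18:  p_0=18·1+0=18,  q_0=18·0+1=1
a_1=1:  p_1=1·18+1=19,  q_1=1·1+0=1
fundamental: x₁=19, y₁=1  (since 361 − 360·1 = 1)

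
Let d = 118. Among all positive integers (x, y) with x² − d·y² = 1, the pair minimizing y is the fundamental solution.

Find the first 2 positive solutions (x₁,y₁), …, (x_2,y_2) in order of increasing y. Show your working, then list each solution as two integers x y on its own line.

[10; 1,6,3,2,10,2,3,6,1,20] for √118; ℓ=10 ⇒ convergent index 9
a_0=10:  p_0=10·1+0=10,  q_0=10·0+1=1
…
a_2=6:  p_2=6·11+10=76,  q_2=6·1+1=7
…
a_5=10:  p_5=10·554+239=5779,  q_5=10·51+22=532
a_6=2:  p_6=2·5779+554=12112,  q_6=2·532+51=1115
…
a_8=6:  p_8=6·42115+12112=264802,  q_8=6·3877+1115=24377
a_9=1:  p_9=1·264802+42115=306917,  q_9=1·24377+3877=28254
(x₁, y₁) = (306917, 28254);  306917² − 118·28254² = 1 ✓
(306917+28254√118)^2 = 188396089777 + 17343265836√118

306917 28254
188396089777 17343265836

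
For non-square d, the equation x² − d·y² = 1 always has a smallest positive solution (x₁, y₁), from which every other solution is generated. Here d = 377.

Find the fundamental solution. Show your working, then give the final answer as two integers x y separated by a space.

233 12

√377 → a₀=19, period (2,2,2,38); ℓ=4 even so k=3
i=0: a=19 ⇒ p=19, q=1
…
i=2: a=2 ⇒ p=97, q=5
i=3: a=2 ⇒ p=233, q=12
→ (233, 12).  Check: 233²=54289, 377·12²=54288, difference 1.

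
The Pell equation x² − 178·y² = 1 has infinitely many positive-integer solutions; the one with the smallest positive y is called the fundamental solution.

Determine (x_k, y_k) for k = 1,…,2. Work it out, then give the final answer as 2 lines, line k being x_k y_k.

√178 → a₀=13, period (2,1,12,1,2,26); ℓ=6 even so k=5
a_0=13:  p_0=13·1+0=13,  q_0=13·0+1=1
a_1=2:  p_1=2·13+1=27,  q_1=2·1+0=2
a_2=1:  p_2=1·27+13=40,  q_2=1·2+1=3
a_3=12:  p_3=12·40+27=507,  q_3=12·3+2=38
a_4=1:  p_4=1·507+40=547,  q_4=1·38+3=41
a_5=2:  p_5=2·547+507=1601,  q_5=2·41+38=120
(x₁, y₁) = (1601, 120);  1601² − 178·120² = 1 ✓
k=2:  x_2 = 1601·1601+178·120·120 = 5126401,  y_2 = 1601·120+120·1601 = 384240

1601 120
5126401 384240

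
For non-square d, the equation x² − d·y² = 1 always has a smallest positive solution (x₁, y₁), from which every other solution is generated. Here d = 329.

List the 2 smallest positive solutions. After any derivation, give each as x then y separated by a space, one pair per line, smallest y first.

d=329: √d = [18; 7,4,2,1,1,4,1,1,2,4,7,36] (ℓ=12, even), read p_11/q_11
step 0: (18, 1)  from 18·(1,0) + (0,1)
…
step 5: (2884, 159)  from 1·(1705,94) + (1179,65)
…
step 9: (74857, 4127)  from 2·(29366,1619) + (16125,889)
step 10: (328794, 18127)  from 4·(74857,4127) + (29366,1619)
step 11: (2376415, 131016)  from 7·(328794,18127) + (74857,4127)
→ (2376415, 131016).  Check: 2376415²=5647348252225, 329·131016²=5647348252224, difference 1.
(x_2, y_2) = (2376415·2376415 + 329·131016·131016, 2376415·131016 + 131016·2376415) = (11294696504449, 622696775280)

2376415 131016
11294696504449 622696775280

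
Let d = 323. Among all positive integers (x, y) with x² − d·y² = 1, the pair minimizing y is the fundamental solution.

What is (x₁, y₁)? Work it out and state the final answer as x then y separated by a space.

[17; 1,34] for √323; ℓ=2 ⇒ convergent index 1
k=0  a_k=17  p_k/q_k = 17/1
k=1  a_k=1  p_k/q_k = 18/1
→ (18, 1).  Check: 18²=324, 323·1²=323, difference 1.

18 1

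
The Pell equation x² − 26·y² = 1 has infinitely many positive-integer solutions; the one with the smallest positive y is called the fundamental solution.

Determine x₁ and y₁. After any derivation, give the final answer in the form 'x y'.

d=26: √d = [5; 10] (ℓ=1, odd), read p_1/q_1
step 0: (5, 1)  from 5·(1,0) + (0,1)
step 1: (51, 10)  from 10·(5,1) + (1,0)
→ (51, 10).  Check: 51²=2601, 26·10²=2600, difference 1.

51 10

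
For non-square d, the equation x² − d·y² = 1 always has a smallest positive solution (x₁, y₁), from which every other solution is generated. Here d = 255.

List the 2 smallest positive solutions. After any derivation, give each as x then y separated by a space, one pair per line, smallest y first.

d=255: √d = [15; 1,30] (ℓ=2, even), read p_1/q_1
step 0: (15, 1)  from 15·(1,0) + (0,1)
step 1: (16, 1)  from 1·(15,1) + (1,0)
→ (16, 1).  Check: 16²=256, 255·1²=255, difference 1.
(x_2, y_2) = (16·16 + 255·1·1, 16·1 + 1·16) = (511, 32)

16 1
511 32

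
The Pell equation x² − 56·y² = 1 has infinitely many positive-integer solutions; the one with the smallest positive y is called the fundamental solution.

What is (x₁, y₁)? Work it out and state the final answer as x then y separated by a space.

15 2

√56 → a₀=7, period (2,14); ℓ=2 even so k=1
i=0: a=7 ⇒ p=7, q=1
i=1: a=2 ⇒ p=15, q=2
→ (15, 2).  Check: 15²=225, 56·2²=224, difference 1.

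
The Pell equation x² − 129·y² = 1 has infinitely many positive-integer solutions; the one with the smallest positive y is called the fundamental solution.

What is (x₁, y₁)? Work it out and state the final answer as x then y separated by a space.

√129 → a₀=11, period (2,1,3,1,6,1,3,1,2,22); ℓ=10 even so k=9
a_0=11:  p_0=11·1+0=11,  q_0=11·0+1=1
a_1=2:  p_1=2·11+1=23,  q_1=2·1+0=2
a_2=1:  p_2=1·23+11=34,  q_2=1·2+1=3
…
a_4=1:  p_4=1·125+34=159,  q_4=1·11+3=14
a_5=6:  p_5=6·159+125=1079,  q_5=6·14+11=95
a_6=1:  p_6=1·1079+159=1238,  q_6=1·95+14=109
…
a_8=1:  p_8=1·4793+1238=6031,  q_8=1·422+109=531
a_9=2:  p_9=2·6031+4793=16855,  q_9=2·531+422=1484
(x₁, y₁) = (16855, 1484);  16855² − 129·1484² = 1 ✓

16855 1484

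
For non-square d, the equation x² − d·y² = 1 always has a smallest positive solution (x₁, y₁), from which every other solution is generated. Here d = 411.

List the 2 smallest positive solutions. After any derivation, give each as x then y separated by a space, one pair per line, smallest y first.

d=411: √d = [20; 3,1,1,1,19,1,1,1,3,40] (ℓ=10, even), read p_9/q_9
a_0=20:  p_0=20·1+0=20,  q_0=20·0+1=1
…
a_2=1:  p_2=1·61+20=81,  q_2=1·3+1=4
a_3=1:  p_3=1·81+61=142,  q_3=1·4+3=7
a_4=1:  p_4=1·142+81=223,  q_4=1·7+4=11
…
a_6=1:  p_6=1·4379+223=4602,  q_6=1·216+11=227
a_7=1:  p_7=1·4602+4379=8981,  q_7=1·227+216=443
a_8=1:  p_8=1·8981+4602=13583,  q_8=1·443+227=670
a_9=3:  p_9=3·13583+8981=49730,  q_9=3·670+443=2453
fundamental: x₁=49730, y₁=2453  (since 2473072900 − 411·6017209 = 1)
(x_2, y_2) = (49730·49730 + 411·2453·2453, 49730·2453 + 2453·49730) = (4946145799, 243975380)

49730 2453
4946145799 243975380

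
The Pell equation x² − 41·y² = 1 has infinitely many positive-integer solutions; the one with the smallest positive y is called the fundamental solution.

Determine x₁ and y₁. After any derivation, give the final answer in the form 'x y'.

√41 = [6; 2,2,12, …], period ℓ=3 (odd) → k=5
step 0: (6, 1)  from 6·(1,0) + (0,1)
step 1: (13, 2)  from 2·(6,1) + (1,0)
…
step 4: (826, 129)  from 2·(397,62) + (32,5)
step 5: (2049, 320)  from 2·(826,129) + (397,62)
(x₁, y₁) = (2049, 320);  2049² − 41·320² = 1 ✓

2049 320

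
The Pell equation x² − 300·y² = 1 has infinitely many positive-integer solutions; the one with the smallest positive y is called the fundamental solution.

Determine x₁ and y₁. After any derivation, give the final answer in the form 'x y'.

1351 78

d=300: √d = [17; 3,8,3,34] (ℓ=4, even), read p_3/q_3
step 0: (17, 1)  from 17·(1,0) + (0,1)
step 1: (52, 3)  from 3·(17,1) + (1,0)
step 2: (433, 25)  from 8·(52,3) + (17,1)
step 3: (1351, 78)  from 3·(433,25) + (52,3)
(x₁, y₁) = (1351, 78);  1351² − 300·78² = 1 ✓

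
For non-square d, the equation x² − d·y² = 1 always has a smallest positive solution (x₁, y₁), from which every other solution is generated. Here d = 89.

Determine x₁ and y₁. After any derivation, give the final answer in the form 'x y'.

√89 → a₀=9, period (2,3,3,2,18); ℓ=5 odd so k=9
i=0: a=9 ⇒ p=9, q=1
i=1: a=2 ⇒ p=19, q=2
i=2: a=3 ⇒ p=66, q=7
…
i=4: a=2 ⇒ p=500, q=53
…
i=7: a=3 ⇒ p=66019, q=6998
i=8: a=3 ⇒ p=216991, q=23001
i=9: a=2 ⇒ p=500001, q=53000
(x₁, y₁) = (500001, 53000);  500001² − 89·53000² = 1 ✓

500001 53000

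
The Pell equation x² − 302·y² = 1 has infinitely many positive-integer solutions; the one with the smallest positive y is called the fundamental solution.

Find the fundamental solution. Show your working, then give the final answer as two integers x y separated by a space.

d=302: √d = [17; 2,1,1,1,4,…,1,2,34] (ℓ=16, even), read p_15/q_15
step 0: (17, 1)  from 17·(1,0) + (0,1)
step 1: (35, 2)  from 2·(17,1) + (1,0)
…
step 4: (139, 8)  from 1·(87,5) + (52,3)
step 5: (643, 37)  from 4·(139,8) + (87,5)
step 6: (1425, 82)  from 2·(643,37) + (139,8)
…
step 8: (34513, 1986)  from 16·(2068,119) + (1425,82)
step 9: (36581, 2105)  from 1·(34513,1986) + (2068,119)
step 10: (107675, 6196)  from 2·(36581,2105) + (34513,1986)
…
step 13: (1042237, 59974)  from 1·(574956,33085) + (467281,26889)
step 14: (1617193, 93059)  from 1·(1042237,59974) + (574956,33085)
step 15: (4276623, 246092)  from 2·(1617193,93059) + (1042237,59974)
(x₁, y₁) = (4276623, 246092);  4276623² − 302·246092² = 1 ✓

4276623 246092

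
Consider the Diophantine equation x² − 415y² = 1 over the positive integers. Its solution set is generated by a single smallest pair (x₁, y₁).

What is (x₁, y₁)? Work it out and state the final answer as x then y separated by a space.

[20; 2,1,2,4,6,…,1,2,40] for √415; ℓ=16 ⇒ convergent index 15
k=0  a_k=20  p_k/q_k = 20/1
k=1  a_k=2  p_k/q_k = 41/2
k=2  a_k=1  p_k/q_k = 61/3
k=3  a_k=2  p_k/q_k = 163/8
k=4  a_k=4  p_k/q_k = 713/35
k=5  a_k=6  p_k/q_k = 4441/218
k=6  a_k=1  p_k/q_k = 5154/253
k=7  a_k=1  p_k/q_k = 9595/471
k=8  a_k=3  p_k/q_k = 33939/1666
k=9  a_k=1  p_k/q_k = 43534/2137
k=10  a_k=1  p_k/q_k = 77473/3803
k=11  a_k=6  p_k/q_k = 508372/24955
k=12  a_k=4  p_k/q_k = 2110961/103623
k=13  a_k=2  p_k/q_k = 4730294/232201
k=14  a_k=1  p_k/q_k = 6841255/335824
k=15  a_k=2  p_k/q_k = 18412804/903849
fundamental: x₁=18412804, y₁=903849  (since 339031351142416 − 415·816943014801 = 1)

18412804 903849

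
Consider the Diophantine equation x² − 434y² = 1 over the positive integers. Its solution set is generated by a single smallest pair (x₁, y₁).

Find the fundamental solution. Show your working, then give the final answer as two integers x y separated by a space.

√434 = [20; 1,4,1,40, …], period ℓ=4 (even) → k=3
step 0: (20, 1)  from 20·(1,0) + (0,1)
step 1: (21, 1)  from 1·(20,1) + (1,0)
step 2: (104, 5)  from 4·(21,1) + (20,1)
step 3: (125, 6)  from 1·(104,5) + (21,1)
→ (125, 6).  Check: 125²=15625, 434·6²=15624, difference 1.

125 6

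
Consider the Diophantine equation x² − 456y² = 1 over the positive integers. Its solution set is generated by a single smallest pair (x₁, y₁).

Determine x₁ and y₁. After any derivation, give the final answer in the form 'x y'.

1025 48

√456 = [21; 2,1,4,1,2,42, …], period ℓ=6 (even) → k=5
step 0: (21, 1)  from 21·(1,0) + (0,1)
…
step 2: (64, 3)  from 1·(43,2) + (21,1)
step 3: (299, 14)  from 4·(64,3) + (43,2)
step 4: (363, 17)  from 1·(299,14) + (64,3)
step 5: (1025, 48)  from 2·(363,17) + (299,14)
fundamental: x₁=1025, y₁=48  (since 1050625 − 456·2304 = 1)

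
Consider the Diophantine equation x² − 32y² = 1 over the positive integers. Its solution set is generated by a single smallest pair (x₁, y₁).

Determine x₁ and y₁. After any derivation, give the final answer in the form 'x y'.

√32 → a₀=5, period (1,1,1,10); ℓ=4 even so k=3
step 0: (5, 1)  from 5·(1,0) + (0,1)
step 1: (6, 1)  from 1·(5,1) + (1,0)
step 2: (11, 2)  from 1·(6,1) + (5,1)
step 3: (17, 3)  from 1·(11,2) + (6,1)
(x₁, y₁) = (17, 3);  17² − 32·3² = 1 ✓

17 3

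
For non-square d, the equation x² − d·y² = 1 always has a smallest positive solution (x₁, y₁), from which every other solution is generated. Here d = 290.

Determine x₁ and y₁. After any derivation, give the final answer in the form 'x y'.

579 34

√290 → a₀=17, period (34); ℓ=1 odd so k=1
step 0: (17, 1)  from 17·(1,0) + (0,1)
step 1: (579, 34)  from 34·(17,1) + (1,0)
→ (579, 34).  Check: 579²=335241, 290·34²=335240, difference 1.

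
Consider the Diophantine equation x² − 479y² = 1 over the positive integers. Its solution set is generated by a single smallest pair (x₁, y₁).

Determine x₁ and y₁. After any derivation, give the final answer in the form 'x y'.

2989440 136591

√479 = [21; 1,7,1,3,2,21,2,3,1,7,1,42, …], period ℓ=12 (even) → k=11
i=0: a=21 ⇒ p=21, q=1
i=1: a=1 ⇒ p=22, q=1
i=2: a=7 ⇒ p=175, q=8
i=3: a=1 ⇒ p=197, q=9
i=4: a=3 ⇒ p=766, q=35
…
i=6: a=21 ⇒ p=37075, q=1694
…
i=10: a=7 ⇒ p=2648849, q=121029
i=11: a=1 ⇒ p=2989440, q=136591
→ (2989440, 136591).  Check: 2989440²=8936751513600, 479·136591²=8936751513599, difference 1.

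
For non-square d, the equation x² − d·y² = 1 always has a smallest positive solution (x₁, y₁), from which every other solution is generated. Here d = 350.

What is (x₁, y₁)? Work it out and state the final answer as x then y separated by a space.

[18; 1,2,2,2,1,36] for √350; ℓ=6 ⇒ convergent index 5
i=0: a=18 ⇒ p=18, q=1
…
i=2: a=2 ⇒ p=56, q=3
…
i=4: a=2 ⇒ p=318, q=17
i=5: a=1 ⇒ p=449, q=24
(x₁, y₁) = (449, 24);  449² − 350·24² = 1 ✓

449 24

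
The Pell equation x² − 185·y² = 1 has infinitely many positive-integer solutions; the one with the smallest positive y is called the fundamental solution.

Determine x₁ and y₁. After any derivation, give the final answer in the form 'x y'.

9249 680

√185 = [13; 1,1,1,1,26, …], period ℓ=5 (odd) → k=9
i=0: a=13 ⇒ p=13, q=1
i=1: a=1 ⇒ p=14, q=1
…
i=4: a=1 ⇒ p=68, q=5
…
i=6: a=1 ⇒ p=1877, q=138
i=7: a=1 ⇒ p=3686, q=271
i=8: a=1 ⇒ p=5563, q=409
i=9: a=1 ⇒ p=9249, q=680
fundamental: x₁=9249, y₁=680  (since 85544001 − 185·462400 = 1)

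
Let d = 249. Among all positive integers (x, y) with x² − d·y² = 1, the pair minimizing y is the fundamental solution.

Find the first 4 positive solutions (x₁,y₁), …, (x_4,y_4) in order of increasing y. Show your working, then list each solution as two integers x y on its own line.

d=249: √d = [15; 1,3,1,1,5,…,3,1,30] (ℓ=16, even), read p_15/q_15
a_0=15:  p_0=15·1+0=15,  q_0=15·0+1=1
…
a_4=1:  p_4=1·79+63=142,  q_4=1·5+4=9
…
a_10=1:  p_10=1·113835+36751=150586,  q_10=1·7214+2329=9543
a_11=5:  p_11=5·150586+113835=866765,  q_11=5·9543+7214=54929
a_12=1:  p_12=1·866765+150586=1017351,  q_12=1·54929+9543=64472
a_13=1:  p_13=1·1017351+866765=1884116,  q_13=1·64472+54929=119401
a_14=3:  p_14=3·1884116+1017351=6669699,  q_14=3·119401+64472=422675
a_15=1:  p_15=1·6669699+1884116=8553815,  q_15=1·422675+119401=542076
fundamental: x₁=8553815, y₁=542076  (since 73167751054225 − 249·293846389776 = 1)
(8553815+542076√249)^2 = 146335502108449 + 9273635639880√249
(8553815+542076√249)^3 = 2503453625935556812055 + 158649927281879742324√249
(8553815+542076√249)^4 = 42828158354663763449114371201 + 2714124255465295062538692240√249

8553815 542076
146335502108449 9273635639880
2503453625935556812055 158649927281879742324
42828158354663763449114371201 2714124255465295062538692240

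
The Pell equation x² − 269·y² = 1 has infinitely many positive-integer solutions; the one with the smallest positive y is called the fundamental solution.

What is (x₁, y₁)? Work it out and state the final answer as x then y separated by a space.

13449 820

√269 = [16; 2,2,32, …], period ℓ=3 (odd) → k=5
k=0  a_k=16  p_k/q_k = 16/1
k=1  a_k=2  p_k/q_k = 33/2
k=2  a_k=2  p_k/q_k = 82/5
k=3  a_k=32  p_k/q_k = 2657/162
k=4  a_k=2  p_k/q_k = 5396/329
k=5  a_k=2  p_k/q_k = 13449/820
→ (13449, 820).  Check: 13449²=180875601, 269·820²=180875600, difference 1.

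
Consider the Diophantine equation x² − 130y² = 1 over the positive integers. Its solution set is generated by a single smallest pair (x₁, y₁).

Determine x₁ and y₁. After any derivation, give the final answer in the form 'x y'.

d=130: √d = [11; 2,2,22] (ℓ=3, odd), read p_5/q_5
step 0: (11, 1)  from 11·(1,0) + (0,1)
step 1: (23, 2)  from 2·(11,1) + (1,0)
…
step 4: (2611, 229)  from 2·(1277,112) + (57,5)
step 5: (6499, 570)  from 2·(2611,229) + (1277,112)
fundamental: x₁=6499, y₁=570  (since 42237001 − 130·324900 = 1)

6499 570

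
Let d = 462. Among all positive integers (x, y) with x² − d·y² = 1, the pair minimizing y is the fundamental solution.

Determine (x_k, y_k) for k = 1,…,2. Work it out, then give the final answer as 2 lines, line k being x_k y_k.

[21; 2,42] for √462; ℓ=2 ⇒ convergent index 1
a_0=21:  p_0=21·1+0=21,  q_0=21·0+1=1
a_1=2:  p_1=2·21+1=43,  q_1=2·1+0=2
(x₁, y₁) = (43, 2);  43² − 462·2² = 1 ✓
n=2: (43,2)∘(43,2) = (43·43+462·2·2, 43·2+2·43) = (3697,172)

43 2
3697 172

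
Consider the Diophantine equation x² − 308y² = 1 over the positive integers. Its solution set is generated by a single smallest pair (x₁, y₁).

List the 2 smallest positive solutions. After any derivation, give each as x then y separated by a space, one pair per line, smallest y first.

351 20
246401 14040

√308 → a₀=17, period (1,1,4,1,1,34); ℓ=6 even so k=5
a_0=17:  p_0=17·1+0=17,  q_0=17·0+1=1
a_1=1:  p_1=1·17+1=18,  q_1=1·1+0=1
a_2=1:  p_2=1·18+17=35,  q_2=1·1+1=2
a_3=4:  p_3=4·35+18=158,  q_3=4·2+1=9
a_4=1:  p_4=1·158+35=193,  q_4=1·9+2=11
a_5=1:  p_5=1·193+158=351,  q_5=1·11+9=20
→ (351, 20).  Check: 351²=123201, 308·20²=123200, difference 1.
(x_2, y_2) = (351·351 + 308·20·20, 351·20 + 20·351) = (246401, 14040)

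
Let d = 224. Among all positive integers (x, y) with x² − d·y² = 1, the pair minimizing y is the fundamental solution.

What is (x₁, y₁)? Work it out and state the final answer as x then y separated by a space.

√224 → a₀=14, period (1,28); ℓ=2 even so k=1
i=0: a=14 ⇒ p=14, q=1
i=1: a=1 ⇒ p=15, q=1
→ (15, 1).  Check: 15²=225, 224·1²=224, difference 1.

15 1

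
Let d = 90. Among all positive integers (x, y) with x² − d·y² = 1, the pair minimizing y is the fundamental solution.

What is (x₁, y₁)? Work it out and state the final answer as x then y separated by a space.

√90 → a₀=9, period (2,18); ℓ=2 even so k=1
i=0: a=9 ⇒ p=9, q=1
i=1: a=2 ⇒ p=19, q=2
(x₁, y₁) = (19, 2);  19² − 90·2² = 1 ✓

19 2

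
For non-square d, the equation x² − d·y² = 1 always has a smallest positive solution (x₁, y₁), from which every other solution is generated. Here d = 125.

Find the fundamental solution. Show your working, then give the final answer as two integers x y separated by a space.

d=125: √d = [11; 5,1,1,5,22] (ℓ=5, odd), read p_9/q_9
i=0: a=11 ⇒ p=11, q=1
i=1: a=5 ⇒ p=56, q=5
i=2: a=1 ⇒ p=67, q=6
i=3: a=1 ⇒ p=123, q=11
…
i=5: a=22 ⇒ p=15127, q=1353
…
i=7: a=1 ⇒ p=91444, q=8179
i=8: a=1 ⇒ p=167761, q=15005
i=9: a=5 ⇒ p=930249, q=83204
fundamental: x₁=930249, y₁=83204  (since 865363202001 − 125·6922905616 = 1)

930249 83204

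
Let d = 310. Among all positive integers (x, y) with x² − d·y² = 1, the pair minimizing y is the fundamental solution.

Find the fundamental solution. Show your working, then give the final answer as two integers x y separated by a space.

[17; 1,1,1,1,5,…,1,1,34] for √310; ℓ=16 ⇒ convergent index 15
k=0  a_k=17  p_k/q_k = 17/1
k=1  a_k=1  p_k/q_k = 18/1
…
k=3  a_k=1  p_k/q_k = 53/3
…
k=6  a_k=3  p_k/q_k = 1567/89
…
k=8  a_k=2  p_k/q_k = 5687/323
k=9  a_k=1  p_k/q_k = 7747/440
k=10  a_k=3  p_k/q_k = 28928/1643
…
k=14  a_k=1  p_k/q_k = 515017/29251
k=15  a_k=1  p_k/q_k = 848719/48204
→ (848719, 48204).  Check: 848719²=720323940961, 310·48204²=720323940960, difference 1.

848719 48204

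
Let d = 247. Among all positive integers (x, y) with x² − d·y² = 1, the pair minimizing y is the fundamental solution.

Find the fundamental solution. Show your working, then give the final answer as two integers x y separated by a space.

85292 5427

d=247: √d = [15; 1,2,1,1,9,1,9,1,1,2,1,30] (ℓ=12, even), read p_11/q_11
step 0: (15, 1)  from 15·(1,0) + (0,1)
step 1: (16, 1)  from 1·(15,1) + (1,0)
step 2: (47, 3)  from 2·(16,1) + (15,1)
step 3: (63, 4)  from 1·(47,3) + (16,1)
step 4: (110, 7)  from 1·(63,4) + (47,3)
step 5: (1053, 67)  from 9·(110,7) + (63,4)
step 6: (1163, 74)  from 1·(1053,67) + (110,7)
…
step 10: (61089, 3887)  from 2·(24203,1540) + (12683,807)
step 11: (85292, 5427)  from 1·(61089,3887) + (24203,1540)
fundamental: x₁=85292, y₁=5427  (since 7274725264 − 247·29452329 = 1)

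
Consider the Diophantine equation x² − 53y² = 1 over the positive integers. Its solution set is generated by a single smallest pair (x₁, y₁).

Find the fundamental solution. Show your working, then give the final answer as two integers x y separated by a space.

66249 9100

√53 → a₀=7, period (3,1,1,3,14); ℓ=5 odd so k=9
a_0=7:  p_0=7·1+0=7,  q_0=7·0+1=1
a_1=3:  p_1=3·7+1=22,  q_1=3·1+0=3
a_2=1:  p_2=1·22+7=29,  q_2=1·3+1=4
a_3=1:  p_3=1·29+22=51,  q_3=1·4+3=7
…
a_6=3:  p_6=3·2599+182=7979,  q_6=3·357+25=1096
…
a_8=1:  p_8=1·10578+7979=18557,  q_8=1·1453+1096=2549
a_9=3:  p_9=3·18557+10578=66249,  q_9=3·2549+1453=9100
(x₁, y₁) = (66249, 9100);  66249² − 53·9100² = 1 ✓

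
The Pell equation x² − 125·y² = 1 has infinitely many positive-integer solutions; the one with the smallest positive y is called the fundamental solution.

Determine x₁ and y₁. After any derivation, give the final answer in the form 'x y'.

√125 = [11; 5,1,1,5,22, …], period ℓ=5 (odd) → k=9
a_0=11:  p_0=11·1+0=11,  q_0=11·0+1=1
…
a_2=1:  p_2=1·56+11=67,  q_2=1·5+1=6
a_3=1:  p_3=1·67+56=123,  q_3=1·6+5=11
a_4=5:  p_4=5·123+67=682,  q_4=5·11+6=61
a_5=22:  p_5=22·682+123=15127,  q_5=22·61+11=1353
a_6=5:  p_6=5·15127+682=76317,  q_6=5·1353+61=6826
a_7=1:  p_7=1·76317+15127=91444,  q_7=1·6826+1353=8179
a_8=1:  p_8=1·91444+76317=167761,  q_8=1·8179+6826=15005
a_9=5:  p_9=5·167761+91444=930249,  q_9=5·15005+8179=83204
→ (930249, 83204).  Check: 930249²=865363202001, 125·83204²=865363202000, difference 1.

930249 83204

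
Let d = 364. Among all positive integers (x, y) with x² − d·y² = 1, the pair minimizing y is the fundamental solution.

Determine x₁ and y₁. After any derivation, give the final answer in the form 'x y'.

4954951 259710

√364 → a₀=19, period (12,1,2,3,1,8,1,3,2,1,12,38); ℓ=12 even so k=11
step 0: (19, 1)  from 19·(1,0) + (0,1)
…
step 2: (248, 13)  from 1·(229,12) + (19,1)
step 3: (725, 38)  from 2·(248,13) + (229,12)
…
step 7: (30755, 1612)  from 1·(27607,1447) + (3148,165)
step 8: (119872, 6283)  from 3·(30755,1612) + (27607,1447)
…
step 10: (390371, 20461)  from 1·(270499,14178) + (119872,6283)
step 11: (4954951, 259710)  from 12·(390371,20461) + (270499,14178)
(x₁, y₁) = (4954951, 259710);  4954951² − 364·259710² = 1 ✓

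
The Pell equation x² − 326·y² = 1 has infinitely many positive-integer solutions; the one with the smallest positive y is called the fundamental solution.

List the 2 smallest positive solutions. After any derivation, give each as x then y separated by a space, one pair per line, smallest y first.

325 18
211249 11700

√326 → a₀=18, period (18,36); ℓ=2 even so k=1
a_0=18:  p_0=18·1+0=18,  q_0=18·0+1=1
a_1=18:  p_1=18·18+1=325,  q_1=18·1+0=18
fundamental: x₁=325, y₁=18  (since 105625 − 326·324 = 1)
(325+18√326)^2 = 211249 + 11700√326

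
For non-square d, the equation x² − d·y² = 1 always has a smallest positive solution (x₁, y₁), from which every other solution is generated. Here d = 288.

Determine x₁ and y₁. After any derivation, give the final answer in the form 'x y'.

d=288: √d = [16; 1,32] (ℓ=2, even), read p_1/q_1
i=0: a=16 ⇒ p=16, q=1
i=1: a=1 ⇒ p=17, q=1
→ (17, 1).  Check: 17²=289, 288·1²=288, difference 1.

17 1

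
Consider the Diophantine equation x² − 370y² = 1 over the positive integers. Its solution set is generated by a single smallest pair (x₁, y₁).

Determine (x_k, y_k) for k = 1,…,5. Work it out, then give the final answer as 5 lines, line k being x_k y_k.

213859 11118
91471343761 4755368724
39123940210553539 2033956799880714
16734013458886067250241 869959934526623861928
7157438768568706971928026499 372097523273824548176239590

d=370: √d = [19; 4,4,38] (ℓ=3, odd), read p_5/q_5
step 0: (19, 1)  from 19·(1,0) + (0,1)
…
step 2: (327, 17)  from 4·(77,4) + (19,1)
step 3: (12503, 650)  from 38·(327,17) + (77,4)
step 4: (50339, 2617)  from 4·(12503,650) + (327,17)
step 5: (213859, 11118)  from 4·(50339,2617) + (12503,650)
(x₁, y₁) = (213859, 11118);  213859² − 370·11118² = 1 ✓
n=2: (213859,11118)∘(213859,11118) = (213859·213859+370·11118·11118, 213859·11118+11118·213859) = (91471343761,4755368724)
n=3: (91471343761,4755368724)∘(213859,11118) = (213859·91471343761+370·11118·4755368724, 213859·4755368724+11118·91471343761) = (39123940210553539,2033956799880714)
n=4: (39123940210553539,2033956799880714)∘(213859,11118) = (213859·39123940210553539+370·11118·2033956799880714, 213859·2033956799880714+11118·39123940210553539) = (16734013458886067250241,869959934526623861928)
n=5: (16734013458886067250241,869959934526623861928)∘(213859,11118) = (213859·16734013458886067250241+370·11118·869959934526623861928, 213859·869959934526623861928+11118·16734013458886067250241) = (7157438768568706971928026499,372097523273824548176239590)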